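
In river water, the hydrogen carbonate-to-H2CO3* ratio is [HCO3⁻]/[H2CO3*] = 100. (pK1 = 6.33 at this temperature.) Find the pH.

pH = 8.33

From K1 = [H⁺][HCO3⁻]/[H2CO3*]:  pH = pK1 + log₁₀([HCO3⁻]/[H2CO3*])
log₁₀(100) = +2.000
pH = 6.33 + (+2.000) = 8.33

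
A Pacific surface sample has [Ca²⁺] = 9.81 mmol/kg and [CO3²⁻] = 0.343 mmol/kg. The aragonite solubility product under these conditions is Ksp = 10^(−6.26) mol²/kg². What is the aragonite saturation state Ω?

Ksp = 10^(−6.26) = 5.495×10^-7
Ω = [Ca²⁺][CO3²⁻]/Ksp = (9.81×10^-3)(0.343×10^-3) / 5.495×10^-7 = 6.12

Ω = 6.12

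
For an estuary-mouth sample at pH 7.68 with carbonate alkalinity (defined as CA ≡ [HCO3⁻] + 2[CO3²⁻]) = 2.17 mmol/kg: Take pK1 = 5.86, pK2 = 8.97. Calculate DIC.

CA = [HCO3⁻] + 2[CO3²⁻] = (α₁ + 2α₂)·DIC
At pH 7.68: [H⁺]/K1 = 10^-1.82 = 0.015136, K2/[H⁺] = 10^-1.29 = 0.051286
α₁ = 1/(1 + 0.015136 + 0.051286) = 1/1.0664 = 0.9377; α₂ = α₁·K2/[H⁺] = 0.04809
α₁ + 2α₂ = 1.0339
DIC = CA / (α₁ + 2α₂) = 2.17 / 1.0339 = 2.10 mmol/kg

DIC = 2.10 mmol/kg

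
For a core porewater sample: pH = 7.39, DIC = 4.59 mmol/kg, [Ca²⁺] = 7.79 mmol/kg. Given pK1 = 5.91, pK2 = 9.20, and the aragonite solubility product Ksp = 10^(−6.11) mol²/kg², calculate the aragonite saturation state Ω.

α₂ = 1 / (1 + [H⁺]/K2 + [H⁺]²/(K1K2)) = 1 / (1 + 10^+1.81 + 10^+0.33)
   = 1 / (1 + 64.565 + 2.1380) = 1/67.703 = 0.01477
[CO3²⁻] = α₂ × DIC = 0.01477 × 4.59 = 0.06780 mmol/kg
Ksp = 10^(−6.11) = 7.762×10^-7
Ω = [Ca²⁺][CO3²⁻]/Ksp = (7.79×10^-3)(6.780×10^-5) / 7.762×10^-7 = 0.680

Ω = 0.680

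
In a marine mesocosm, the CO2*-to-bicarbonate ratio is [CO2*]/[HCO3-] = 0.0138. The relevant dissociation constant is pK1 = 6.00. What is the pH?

From K1 = [H⁺][HCO3-]/[CO2*]:  pH = pK1 − log₁₀([CO2*]/[HCO3-])
log₁₀(0.0138) = -1.860
pH = 6.00 − (-1.860) = 7.86

pH = 7.86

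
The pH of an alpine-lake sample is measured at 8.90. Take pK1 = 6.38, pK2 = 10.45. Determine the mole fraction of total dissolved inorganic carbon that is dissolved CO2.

α₀ = 1 / (1 + K1/[H⁺] + K1K2/[H⁺]²) = 1 / (1 + 10^+2.52 + 10^+0.97)
   = 1 / (1 + 331.13 + 9.3325) = 1/341.46 = 0.002929

α₀ = 0.00293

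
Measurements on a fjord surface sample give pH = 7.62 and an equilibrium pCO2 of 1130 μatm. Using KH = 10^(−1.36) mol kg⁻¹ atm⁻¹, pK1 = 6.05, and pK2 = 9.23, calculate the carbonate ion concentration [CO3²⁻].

[CO3²⁻] = 0.0450 mmol/kg

[CO2*] = KH · pCO2 = 10^(−1.36) × 1130×10^-6 = 4.933×10^-5 mol/kg
α₀ = 1/(1 + K1/[H⁺] + K1K2/[H⁺]²) = 1/(1 + 10^+1.57 + 10^-0.04) = 0.02560
DIC = [CO2*]/α₀ = 4.933×10^-5 / 0.02560 = 1.927 mmol/kg
[CO3²⁻] = α₂·DIC; α₂ = 0.02335, so [CO3²⁻] = 0.02335 × 1.927 = 0.0450 mmol/kg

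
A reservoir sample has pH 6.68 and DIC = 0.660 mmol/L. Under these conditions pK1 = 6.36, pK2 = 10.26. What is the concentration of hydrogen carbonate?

α₁ = 1 / (1 + [H⁺]/K1 + K2/[H⁺]) = 1 / (1 + 10^-0.32 + 10^-3.58)
   = 1 / (1 + 0.47863 + 0.00026303) = 1/1.4789 = 0.6762
[HCO3⁻] = α₁ × DIC = 0.6762 × 0.660 = 0.446 mmol/L

[HCO3⁻] = 0.446 mmol/L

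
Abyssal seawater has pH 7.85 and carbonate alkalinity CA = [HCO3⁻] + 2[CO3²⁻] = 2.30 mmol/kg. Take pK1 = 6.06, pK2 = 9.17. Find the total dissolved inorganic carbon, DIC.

DIC = 2.23 mmol/kg

CA = [HCO3⁻] + 2[CO3²⁻] = (α₁ + 2α₂)·DIC
At pH 7.85: [H⁺]/K1 = 10^-1.79 = 0.016218, K2/[H⁺] = 10^-1.32 = 0.047863
α₁ = 1/(1 + 0.016218 + 0.047863) = 1/1.0641 = 0.9398; α₂ = α₁·K2/[H⁺] = 0.04498
α₁ + 2α₂ = 1.0297
DIC = CA / (α₁ + 2α₂) = 2.30 / 1.0297 = 2.23 mmol/kg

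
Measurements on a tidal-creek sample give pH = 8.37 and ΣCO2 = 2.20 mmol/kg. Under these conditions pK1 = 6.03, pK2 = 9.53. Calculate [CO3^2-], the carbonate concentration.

α₂ = 1 / (1 + [H⁺]/K2 + [H⁺]²/(K1K2)) = 1 / (1 + 10^+1.16 + 10^-1.18)
   = 1 / (1 + 14.454 + 0.066069) = 1/15.520 = 0.06443
[CO3²⁻] = α₂ × DIC = 0.06443 × 2.20 = 0.142 mmol/kg

[CO3²⁻] = 0.142 mmol/kg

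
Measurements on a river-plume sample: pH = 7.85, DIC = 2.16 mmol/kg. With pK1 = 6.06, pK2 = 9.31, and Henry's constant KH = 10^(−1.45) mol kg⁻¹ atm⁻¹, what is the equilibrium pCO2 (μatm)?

pCO2 = 939 μatm

α₀ = 1 / (1 + K1/[H⁺] + K1K2/[H⁺]²) = 1 / (1 + 10^+1.79 + 10^+0.33)
   = 1 / (1 + 61.660 + 2.1380) = 1/64.797 = 0.01543
[CO2*] = α₀ × DIC = 0.01543 × 2.16 = 0.03333 mmol/kg
pCO2 = [CO2*]/KH = 3.333×10^-5 / 3.548×10^-2 = 939 μatm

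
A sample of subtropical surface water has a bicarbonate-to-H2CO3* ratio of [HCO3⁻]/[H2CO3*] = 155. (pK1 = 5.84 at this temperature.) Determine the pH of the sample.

From K1 = [H⁺][HCO3⁻]/[H2CO3*]:  pH = pK1 + log₁₀([HCO3⁻]/[H2CO3*])
log₁₀(155) = +2.190
pH = 5.84 + (+2.190) = 8.03

pH = 8.03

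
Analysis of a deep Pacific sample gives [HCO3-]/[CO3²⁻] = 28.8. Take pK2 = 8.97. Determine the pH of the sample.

pH = 7.51

From K2 = [H⁺][CO3²⁻]/[HCO3-]:  pH = pK2 − log₁₀([HCO3-]/[CO3²⁻])
log₁₀(28.8) = +1.459
pH = 8.97 − (+1.459) = 7.51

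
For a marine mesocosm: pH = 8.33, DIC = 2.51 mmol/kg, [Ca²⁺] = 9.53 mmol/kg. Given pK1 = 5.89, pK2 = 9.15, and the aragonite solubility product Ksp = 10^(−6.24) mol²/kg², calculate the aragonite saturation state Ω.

Ω = 5.45

α₂ = 1 / (1 + [H⁺]/K2 + [H⁺]²/(K1K2)) = 1 / (1 + 10^+0.82 + 10^-1.62)
   = 1 / (1 + 6.6069 + 0.023988) = 1/7.6309 = 0.1310
[CO3²⁻] = α₂ × DIC = 0.1310 × 2.51 = 0.3289 mmol/kg
Ksp = 10^(−6.24) = 5.754×10^-7
Ω = [Ca²⁺][CO3²⁻]/Ksp = (9.53×10^-3)(3.289×10^-4) / 5.754×10^-7 = 5.45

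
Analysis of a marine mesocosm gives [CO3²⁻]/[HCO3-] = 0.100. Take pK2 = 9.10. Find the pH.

pH = 8.10

From K2 = [H⁺][CO3²⁻]/[HCO3-]:  pH = pK2 + log₁₀([CO3²⁻]/[HCO3-])
log₁₀(0.100) = -1.000
pH = 9.10 + (-1.000) = 8.10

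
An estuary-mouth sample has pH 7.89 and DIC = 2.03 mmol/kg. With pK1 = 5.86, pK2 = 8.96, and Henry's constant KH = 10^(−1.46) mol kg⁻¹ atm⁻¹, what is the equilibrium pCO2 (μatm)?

α₀ = 1 / (1 + K1/[H⁺] + K1K2/[H⁺]²) = 1 / (1 + 10^+2.03 + 10^+0.96)
   = 1 / (1 + 107.15 + 9.1201) = 1/117.27 = 0.008527
[CO2*] = α₀ × DIC = 0.008527 × 2.03 = 0.01731 mmol/kg = 17.31 μmol/kg
pCO2 = [CO2*]/KH = 1.731×10^-5 / 3.467×10^-2 = 499 μatm

pCO2 = 499 μatm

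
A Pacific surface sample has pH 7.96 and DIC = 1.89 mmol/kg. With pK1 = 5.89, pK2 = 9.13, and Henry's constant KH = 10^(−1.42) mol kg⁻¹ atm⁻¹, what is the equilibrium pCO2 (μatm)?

pCO2 = 393 μatm

α₀ = 1 / (1 + K1/[H⁺] + K1K2/[H⁺]²) = 1 / (1 + 10^+2.07 + 10^+0.90)
   = 1 / (1 + 117.49 + 7.9433) = 1/126.43 = 0.007909
[CO2*] = α₀ × DIC = 0.007909 × 1.89 = 0.01495 mmol/kg = 14.95 μmol/kg
pCO2 = [CO2*]/KH = 1.495×10^-5 / 3.802×10^-2 = 393 μatm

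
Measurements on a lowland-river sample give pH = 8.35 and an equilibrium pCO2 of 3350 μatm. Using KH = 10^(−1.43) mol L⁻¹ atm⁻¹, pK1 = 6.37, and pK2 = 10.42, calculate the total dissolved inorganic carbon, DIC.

DIC = 12.1 mmol/L

[CO2*] = KH · pCO2 = 10^(−1.43) × 3350×10^-6 = 1.245×10^-4 mol/L
α₀ = 1/(1 + K1/[H⁺] + K1K2/[H⁺]²) = 1/(1 + 10^+1.98 + 10^-0.09) = 0.01028
DIC = [CO2*]/α₀ = 1.245×10^-4 / 0.01028 = 12.1 mmol/L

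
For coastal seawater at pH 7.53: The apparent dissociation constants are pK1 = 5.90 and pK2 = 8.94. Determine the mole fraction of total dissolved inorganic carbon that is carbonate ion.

α₂ = 0.0366

α₂ = 1 / (1 + [H⁺]/K2 + [H⁺]²/(K1K2)) = 1 / (1 + 10^+1.41 + 10^-0.22)
   = 1 / (1 + 25.704 + 0.60256) = 1/27.307 = 0.03662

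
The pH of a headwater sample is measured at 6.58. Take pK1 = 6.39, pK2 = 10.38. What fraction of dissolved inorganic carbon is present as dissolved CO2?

α₀ = 1 / (1 + K1/[H⁺] + K1K2/[H⁺]²) = 1 / (1 + 10^+0.19 + 10^-3.61)
   = 1 / (1 + 1.5488 + 0.00024547) = 1/2.5491 = 0.3923

α₀ = 0.392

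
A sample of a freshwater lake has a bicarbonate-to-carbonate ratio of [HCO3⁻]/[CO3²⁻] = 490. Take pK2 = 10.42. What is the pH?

From K2 = [H⁺][CO3²⁻]/[HCO3⁻]:  pH = pK2 − log₁₀([HCO3⁻]/[CO3²⁻])
log₁₀(490) = +2.690
pH = 10.42 − (+2.690) = 7.73

pH = 7.73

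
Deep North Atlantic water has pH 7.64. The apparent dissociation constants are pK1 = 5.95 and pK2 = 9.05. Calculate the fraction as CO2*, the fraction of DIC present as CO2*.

α₀ = 0.0193

α₀ = 1 / (1 + K1/[H⁺] + K1K2/[H⁺]²) = 1 / (1 + 10^+1.69 + 10^+0.28)
   = 1 / (1 + 48.978 + 1.9055) = 1/51.883 = 0.01927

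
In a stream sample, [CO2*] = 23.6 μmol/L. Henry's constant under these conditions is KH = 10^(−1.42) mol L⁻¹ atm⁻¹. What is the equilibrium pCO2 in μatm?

KH = 10^(−1.42) = 3.802×10^-2 mol L⁻¹ atm⁻¹
pCO2 = [CO2*]/KH = 23.6×10^-6 / 3.802×10^-2 = 6.21×10^-4 atm = 621 μatm

pCO2 = 621 μatm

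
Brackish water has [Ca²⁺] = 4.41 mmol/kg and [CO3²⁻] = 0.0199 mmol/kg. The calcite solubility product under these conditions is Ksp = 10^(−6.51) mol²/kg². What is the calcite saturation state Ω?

Ω = 0.284

Ksp = 10^(−6.51) = 3.090×10^-7
Ω = [Ca²⁺][CO3²⁻]/Ksp = (4.41×10^-3)(0.0199×10^-3) / 3.090×10^-7 = 0.284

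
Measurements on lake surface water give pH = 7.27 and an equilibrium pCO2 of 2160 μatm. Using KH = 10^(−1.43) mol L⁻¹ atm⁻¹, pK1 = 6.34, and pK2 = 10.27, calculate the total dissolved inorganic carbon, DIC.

DIC = 0.764 mmol/L

[CO2*] = KH · pCO2 = 10^(−1.43) × 2160×10^-6 = 8.025×10^-5 mol/L
α₀ = 1/(1 + K1/[H⁺] + K1K2/[H⁺]²) = 1/(1 + 10^+0.93 + 10^-2.07) = 0.1050
DIC = [CO2*]/α₀ = 8.025×10^-5 / 0.1050 = 0.764 mmol/L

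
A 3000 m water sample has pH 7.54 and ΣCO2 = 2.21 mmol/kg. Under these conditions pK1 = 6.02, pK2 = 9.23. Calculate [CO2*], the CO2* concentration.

α₀ = 1 / (1 + K1/[H⁺] + K1K2/[H⁺]²) = 1 / (1 + 10^+1.52 + 10^-0.17)
   = 1 / (1 + 33.113 + 0.67608) = 1/34.789 = 0.02874
[CO2*] = α₀ × DIC = 0.02874 × 2.21 = 0.0635 mmol/kg

[CO2*] = 0.0635 mmol/kg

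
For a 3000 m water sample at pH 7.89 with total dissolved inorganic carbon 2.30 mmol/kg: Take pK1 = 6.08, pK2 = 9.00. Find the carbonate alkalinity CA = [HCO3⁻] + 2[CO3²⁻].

CA = [HCO3⁻] + 2[CO3²⁻] = (α₁ + 2α₂)·DIC
At pH 7.89: [H⁺]/K1 = 10^-1.81 = 0.015488, K2/[H⁺] = 10^-1.11 = 0.077625
α₁ = 1/(1 + 0.015488 + 0.077625) = 1/1.0931 = 0.9148; α₂ = α₁·K2/[H⁺] = 0.07101
α₁ + 2α₂ = 1.0568
CA = 1.0568 × 2.30 = 2.43 mmol/kg

CA = 2.43 mmol/kg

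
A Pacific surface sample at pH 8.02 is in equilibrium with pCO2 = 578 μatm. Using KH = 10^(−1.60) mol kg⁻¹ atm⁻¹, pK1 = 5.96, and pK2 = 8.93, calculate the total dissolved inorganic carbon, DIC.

DIC = 1.89 mmol/kg

[CO2*] = KH · pCO2 = 10^(−1.60) × 578×10^-6 = 1.452×10^-5 mol/kg
α₀ = 1/(1 + K1/[H⁺] + K1K2/[H⁺]²) = 1/(1 + 10^+2.06 + 10^+1.15) = 0.007696
DIC = [CO2*]/α₀ = 1.452×10^-5 / 0.007696 = 1.89 mmol/kg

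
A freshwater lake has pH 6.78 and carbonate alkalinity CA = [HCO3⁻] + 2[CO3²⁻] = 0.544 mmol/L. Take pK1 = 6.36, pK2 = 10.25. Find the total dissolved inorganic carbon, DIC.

DIC = 0.750 mmol/L

CA = [HCO3⁻] + 2[CO3²⁻] = (α₁ + 2α₂)·DIC
At pH 6.78: [H⁺]/K1 = 10^-0.42 = 0.38019, K2/[H⁺] = 10^-3.47 = 0.00033884
α₁ = 1/(1 + 0.38019 + 0.00033884) = 1/1.3805 = 0.7244; α₂ = α₁·K2/[H⁺] = 0.0002454
α₁ + 2α₂ = 0.7249
DIC = CA / (α₁ + 2α₂) = 0.544 / 0.7249 = 0.750 mmol/L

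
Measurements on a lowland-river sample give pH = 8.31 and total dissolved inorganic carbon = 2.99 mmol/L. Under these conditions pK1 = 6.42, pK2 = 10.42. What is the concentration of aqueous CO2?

[CO2*] = 0.0377 mmol/L

α₀ = 1 / (1 + K1/[H⁺] + K1K2/[H⁺]²) = 1 / (1 + 10^+1.89 + 10^-0.22)
   = 1 / (1 + 77.625 + 0.60256) = 1/79.227 = 0.01262
[CO2*] = α₀ × DIC = 0.01262 × 2.99 = 0.0377 mmol/L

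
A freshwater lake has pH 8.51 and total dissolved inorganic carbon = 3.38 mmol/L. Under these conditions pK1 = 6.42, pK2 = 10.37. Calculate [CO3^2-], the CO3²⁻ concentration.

α₂ = 1 / (1 + [H⁺]/K2 + [H⁺]²/(K1K2)) = 1 / (1 + 10^+1.86 + 10^-0.23)
   = 1 / (1 + 72.444 + 0.58884) = 1/74.032 = 0.01351
[CO3²⁻] = α₂ × DIC = 0.01351 × 3.38 = 0.0457 mmol/L

[CO3²⁻] = 0.0457 mmol/L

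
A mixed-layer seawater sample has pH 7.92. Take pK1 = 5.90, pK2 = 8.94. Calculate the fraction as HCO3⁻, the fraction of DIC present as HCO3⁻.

α₁ = 0.905

α₁ = 1 / (1 + [H⁺]/K1 + K2/[H⁺]) = 1 / (1 + 10^-2.02 + 10^-1.02)
   = 1 / (1 + 0.0095499 + 0.095499) = 1/1.1050 = 0.9049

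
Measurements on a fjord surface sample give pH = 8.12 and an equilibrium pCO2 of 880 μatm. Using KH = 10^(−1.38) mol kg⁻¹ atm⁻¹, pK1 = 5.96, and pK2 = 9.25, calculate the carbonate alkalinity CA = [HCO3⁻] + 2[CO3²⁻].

CA = 6.09 mmol/kg

[CO2*] = KH · pCO2 = 10^(−1.38) × 880×10^-6 = 3.668×10^-5 mol/kg
α₀ = 1/(1 + K1/[H⁺] + K1K2/[H⁺]²) = 1/(1 + 10^+2.16 + 10^+1.03) = 0.006400
DIC = [CO2*]/α₀ = 3.668×10^-5 / 0.006400 = 5.732 mmol/kg
CA = (α₁ + 2α₂)·DIC = (0.9250 + 2×0.06857) × 5.732 = 6.09 mmol/kg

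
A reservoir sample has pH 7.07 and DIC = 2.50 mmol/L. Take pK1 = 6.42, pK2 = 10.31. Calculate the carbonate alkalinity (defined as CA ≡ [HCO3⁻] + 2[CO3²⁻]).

CA = [HCO3⁻] + 2[CO3²⁻] = (α₁ + 2α₂)·DIC
At pH 7.07: [H⁺]/K1 = 10^-0.65 = 0.22387, K2/[H⁺] = 10^-3.24 = 0.00057544
α₁ = 1/(1 + 0.22387 + 0.00057544) = 1/1.2244 = 0.8167; α₂ = α₁·K2/[H⁺] = 0.0004700
α₁ + 2α₂ = 0.8176
CA = 0.8176 × 2.50 = 2.04 mmol/L

CA = 2.04 mmol/L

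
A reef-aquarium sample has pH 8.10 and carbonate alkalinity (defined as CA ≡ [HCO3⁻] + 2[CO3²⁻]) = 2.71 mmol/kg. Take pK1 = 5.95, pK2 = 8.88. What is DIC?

DIC = 2.39 mmol/kg

CA = [HCO3⁻] + 2[CO3²⁻] = (α₁ + 2α₂)·DIC
At pH 8.10: [H⁺]/K1 = 10^-2.15 = 0.0070795, K2/[H⁺] = 10^-0.78 = 0.16596
α₁ = 1/(1 + 0.0070795 + 0.16596) = 1/1.1730 = 0.8525; α₂ = α₁·K2/[H⁺] = 0.1415
α₁ + 2α₂ = 1.1354
DIC = CA / (α₁ + 2α₂) = 2.71 / 1.1354 = 2.39 mmol/kg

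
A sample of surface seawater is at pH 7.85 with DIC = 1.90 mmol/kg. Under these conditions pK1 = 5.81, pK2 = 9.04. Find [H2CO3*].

[CO2*] = 16.1 μmol/kg

α₀ = 1 / (1 + K1/[H⁺] + K1K2/[H⁺]²) = 1 / (1 + 10^+2.04 + 10^+0.85)
   = 1 / (1 + 109.65 + 7.0795) = 1/117.73 = 0.008494
[CO2*] = α₀ × DIC = 0.008494 × 1.90 = 0.0161 mmol/kg = 16.1 μmol/kg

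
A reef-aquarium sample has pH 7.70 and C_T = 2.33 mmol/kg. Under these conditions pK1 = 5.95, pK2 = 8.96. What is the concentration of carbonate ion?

α₂ = 1 / (1 + [H⁺]/K2 + [H⁺]²/(K1K2)) = 1 / (1 + 10^+1.26 + 10^-0.49)
   = 1 / (1 + 18.197 + 0.32359) = 1/19.521 = 0.05123
[CO3²⁻] = α₂ × DIC = 0.05123 × 2.33 = 0.119 mmol/kg

[CO3²⁻] = 0.119 mmol/kg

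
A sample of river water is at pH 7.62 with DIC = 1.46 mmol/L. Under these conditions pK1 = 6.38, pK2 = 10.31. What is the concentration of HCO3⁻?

α₁ = 1 / (1 + [H⁺]/K1 + K2/[H⁺]) = 1 / (1 + 10^-1.24 + 10^-2.69)
   = 1 / (1 + 0.057544 + 0.0020417) = 1/1.0596 = 0.9438
[HCO3⁻] = α₁ × DIC = 0.9438 × 1.46 = 1.38 mmol/L

[HCO3⁻] = 1.38 mmol/L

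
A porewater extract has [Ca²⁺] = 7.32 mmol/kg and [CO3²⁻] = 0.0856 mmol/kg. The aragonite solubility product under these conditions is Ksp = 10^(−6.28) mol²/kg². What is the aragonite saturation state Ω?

Ω = 1.19

Ksp = 10^(−6.28) = 5.248×10^-7
Ω = [Ca²⁺][CO3²⁻]/Ksp = (7.32×10^-3)(0.0856×10^-3) / 5.248×10^-7 = 1.19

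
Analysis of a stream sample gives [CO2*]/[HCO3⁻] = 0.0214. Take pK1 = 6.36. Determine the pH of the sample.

From K1 = [H⁺][HCO3⁻]/[CO2*]:  pH = pK1 − log₁₀([CO2*]/[HCO3⁻])
log₁₀(0.0214) = -1.670
pH = 6.36 − (-1.670) = 8.03

pH = 8.03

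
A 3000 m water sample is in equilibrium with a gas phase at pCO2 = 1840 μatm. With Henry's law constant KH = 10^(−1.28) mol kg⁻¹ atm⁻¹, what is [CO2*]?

KH = 10^(−1.28) = 5.248×10^-2 mol kg⁻¹ atm⁻¹
[CO2*] = KH · pCO2 = 5.248×10^-2 × 1840×10^-6 atm = 9.66×10^-5 mol/kg

[CO2*] = 96.6 μmol/kg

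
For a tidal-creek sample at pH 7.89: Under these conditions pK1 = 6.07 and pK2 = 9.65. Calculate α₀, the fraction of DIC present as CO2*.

α₀ = 1 / (1 + K1/[H⁺] + K1K2/[H⁺]²) = 1 / (1 + 10^+1.82 + 10^+0.06)
   = 1 / (1 + 66.069 + 1.1482) = 1/68.217 = 0.01466

α₀ = 0.0147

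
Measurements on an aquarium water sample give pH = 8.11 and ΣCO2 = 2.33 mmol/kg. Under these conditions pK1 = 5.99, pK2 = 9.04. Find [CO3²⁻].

α₂ = 1 / (1 + [H⁺]/K2 + [H⁺]²/(K1K2)) = 1 / (1 + 10^+0.93 + 10^-1.19)
   = 1 / (1 + 8.5114 + 0.064565) = 1/9.5759 = 0.1044
[CO3²⁻] = α₂ × DIC = 0.1044 × 2.33 = 0.243 mmol/kg

[CO3²⁻] = 0.243 mmol/kg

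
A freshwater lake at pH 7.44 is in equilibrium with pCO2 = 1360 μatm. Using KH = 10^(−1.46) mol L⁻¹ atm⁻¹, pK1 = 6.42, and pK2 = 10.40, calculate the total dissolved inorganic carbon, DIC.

[CO2*] = KH · pCO2 = 10^(−1.46) × 1360×10^-6 = 4.716×10^-5 mol/L
α₀ = 1/(1 + K1/[H⁺] + K1K2/[H⁺]²) = 1/(1 + 10^+1.02 + 10^-1.94) = 0.08709
DIC = [CO2*]/α₀ = 4.716×10^-5 / 0.08709 = 0.541 mmol/L

DIC = 0.541 mmol/L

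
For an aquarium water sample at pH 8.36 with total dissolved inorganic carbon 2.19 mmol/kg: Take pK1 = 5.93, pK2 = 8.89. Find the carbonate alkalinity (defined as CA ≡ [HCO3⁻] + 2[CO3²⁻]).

CA = [HCO3⁻] + 2[CO3²⁻] = (α₁ + 2α₂)·DIC
At pH 8.36: [H⁺]/K1 = 10^-2.43 = 0.0037154, K2/[H⁺] = 10^-0.53 = 0.29512
α₁ = 1/(1 + 0.0037154 + 0.29512) = 1/1.2988 = 0.7699; α₂ = α₁·K2/[H⁺] = 0.2272
α₁ + 2α₂ = 1.2244
CA = 1.2244 × 2.19 = 2.68 mmol/kg

CA = 2.68 mmol/kg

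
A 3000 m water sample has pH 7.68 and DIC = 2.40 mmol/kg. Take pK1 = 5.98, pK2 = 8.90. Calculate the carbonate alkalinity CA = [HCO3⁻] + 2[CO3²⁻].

CA = [HCO3⁻] + 2[CO3²⁻] = (α₁ + 2α₂)·DIC
At pH 7.68: [H⁺]/K1 = 10^-1.70 = 0.019953, K2/[H⁺] = 10^-1.22 = 0.060256
α₁ = 1/(1 + 0.019953 + 0.060256) = 1/1.0802 = 0.9257; α₂ = α₁·K2/[H⁺] = 0.05578
α₁ + 2α₂ = 1.0373
CA = 1.0373 × 2.40 = 2.49 mmol/kg

CA = 2.49 mmol/kg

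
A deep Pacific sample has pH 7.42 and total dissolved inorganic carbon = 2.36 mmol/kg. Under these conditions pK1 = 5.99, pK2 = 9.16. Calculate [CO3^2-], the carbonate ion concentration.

[CO3²⁻] = 0.0407 mmol/kg

α₂ = 1 / (1 + [H⁺]/K2 + [H⁺]²/(K1K2)) = 1 / (1 + 10^+1.74 + 10^+0.31)
   = 1 / (1 + 54.954 + 2.0417) = 1/57.996 = 0.01724
[CO3²⁻] = α₂ × DIC = 0.01724 × 2.36 = 0.0407 mmol/kg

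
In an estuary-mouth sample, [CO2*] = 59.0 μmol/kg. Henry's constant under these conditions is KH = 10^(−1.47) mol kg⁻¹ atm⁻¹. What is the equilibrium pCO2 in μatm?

pCO2 = 1740 μatm

KH = 10^(−1.47) = 3.388×10^-2 mol kg⁻¹ atm⁻¹
pCO2 = [CO2*]/KH = 59.0×10^-6 / 3.388×10^-2 = 1.74×10^-3 atm = 1740 μatm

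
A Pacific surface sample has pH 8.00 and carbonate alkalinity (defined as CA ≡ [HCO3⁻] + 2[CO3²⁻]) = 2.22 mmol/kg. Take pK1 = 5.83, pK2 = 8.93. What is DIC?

CA = [HCO3⁻] + 2[CO3²⁻] = (α₁ + 2α₂)·DIC
At pH 8.00: [H⁺]/K1 = 10^-2.17 = 0.0067608, K2/[H⁺] = 10^-0.93 = 0.11749
α₁ = 1/(1 + 0.0067608 + 0.11749) = 1/1.1243 = 0.8895; α₂ = α₁·K2/[H⁺] = 0.1045
α₁ + 2α₂ = 1.0985
DIC = CA / (α₁ + 2α₂) = 2.22 / 1.0985 = 2.02 mmol/kg

DIC = 2.02 mmol/kg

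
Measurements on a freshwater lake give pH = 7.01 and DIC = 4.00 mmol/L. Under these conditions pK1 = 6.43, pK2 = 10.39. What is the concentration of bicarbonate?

α₁ = 1 / (1 + [H⁺]/K1 + K2/[H⁺]) = 1 / (1 + 10^-0.58 + 10^-3.38)
   = 1 / (1 + 0.26303 + 0.00041687) = 1/1.2634 = 0.7915
[HCO3⁻] = α₁ × DIC = 0.7915 × 4.00 = 3.17 mmol/L

[HCO3⁻] = 3.17 mmol/L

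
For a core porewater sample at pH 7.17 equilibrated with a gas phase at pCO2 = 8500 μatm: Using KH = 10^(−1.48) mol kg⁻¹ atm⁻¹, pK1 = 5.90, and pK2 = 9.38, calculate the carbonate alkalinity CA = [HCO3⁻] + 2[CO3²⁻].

[CO2*] = KH · pCO2 = 10^(−1.48) × 8500×10^-6 = 2.815×10^-4 mol/kg
α₀ = 1/(1 + K1/[H⁺] + K1K2/[H⁺]²) = 1/(1 + 10^+1.27 + 10^-0.94) = 0.05067
DIC = [CO2*]/α₀ = 2.815×10^-4 / 0.05067 = 5.555 mmol/kg
CA = (α₁ + 2α₂)·DIC = (0.9435 + 2×0.005818) × 5.555 = 5.31 mmol/kg

CA = 5.31 mmol/kg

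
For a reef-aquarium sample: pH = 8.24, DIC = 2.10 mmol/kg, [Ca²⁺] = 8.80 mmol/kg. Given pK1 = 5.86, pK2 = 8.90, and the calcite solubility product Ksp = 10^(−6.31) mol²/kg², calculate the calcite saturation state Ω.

Ω = 6.75

α₂ = 1 / (1 + [H⁺]/K2 + [H⁺]²/(K1K2)) = 1 / (1 + 10^+0.66 + 10^-1.72)
   = 1 / (1 + 4.5709 + 0.019055) = 1/5.5899 = 0.1789
[CO3²⁻] = α₂ × DIC = 0.1789 × 2.10 = 0.3757 mmol/kg
Ksp = 10^(−6.31) = 4.898×10^-7
Ω = [Ca²⁺][CO3²⁻]/Ksp = (8.80×10^-3)(3.757×10^-4) / 4.898×10^-7 = 6.75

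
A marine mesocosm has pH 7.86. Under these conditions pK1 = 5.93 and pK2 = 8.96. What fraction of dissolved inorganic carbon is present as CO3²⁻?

α₂ = 0.0728

α₂ = 1 / (1 + [H⁺]/K2 + [H⁺]²/(K1K2)) = 1 / (1 + 10^+1.10 + 10^-0.83)
   = 1 / (1 + 12.589 + 0.14791) = 1/13.737 = 0.07280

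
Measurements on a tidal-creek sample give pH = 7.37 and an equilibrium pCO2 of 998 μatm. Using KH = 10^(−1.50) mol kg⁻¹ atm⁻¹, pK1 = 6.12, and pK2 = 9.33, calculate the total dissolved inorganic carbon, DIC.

[CO2*] = KH · pCO2 = 10^(−1.50) × 998×10^-6 = 3.156×10^-5 mol/kg
α₀ = 1/(1 + K1/[H⁺] + K1K2/[H⁺]²) = 1/(1 + 10^+1.25 + 10^-0.71) = 0.05269
DIC = [CO2*]/α₀ = 3.156×10^-5 / 0.05269 = 0.599 mmol/kg

DIC = 0.599 mmol/kg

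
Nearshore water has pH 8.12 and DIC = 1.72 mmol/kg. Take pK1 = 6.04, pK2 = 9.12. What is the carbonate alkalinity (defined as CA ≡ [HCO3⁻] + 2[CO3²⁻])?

CA = [HCO3⁻] + 2[CO3²⁻] = (α₁ + 2α₂)·DIC
At pH 8.12: [H⁺]/K1 = 10^-2.08 = 0.0083176, K2/[H⁺] = 10^-1.00 = 0.10000
α₁ = 1/(1 + 0.0083176 + 0.10000) = 1/1.1083 = 0.9023; α₂ = α₁·K2/[H⁺] = 0.09023
α₁ + 2α₂ = 1.0827
CA = 1.0827 × 1.72 = 1.86 mmol/kg

CA = 1.86 mmol/kg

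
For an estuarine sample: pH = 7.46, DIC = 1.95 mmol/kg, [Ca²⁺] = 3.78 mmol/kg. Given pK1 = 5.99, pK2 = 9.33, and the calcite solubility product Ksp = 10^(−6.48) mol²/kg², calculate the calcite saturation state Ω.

α₂ = 1 / (1 + [H⁺]/K2 + [H⁺]²/(K1K2)) = 1 / (1 + 10^+1.87 + 10^+0.40)
   = 1 / (1 + 74.131 + 2.5119) = 1/77.643 = 0.01288
[CO3²⁻] = α₂ × DIC = 0.01288 × 1.95 = 0.02511 mmol/kg
Ksp = 10^(−6.48) = 3.311×10^-7
Ω = [Ca²⁺][CO3²⁻]/Ksp = (3.78×10^-3)(2.511×10^-5) / 3.311×10^-7 = 0.287

Ω = 0.287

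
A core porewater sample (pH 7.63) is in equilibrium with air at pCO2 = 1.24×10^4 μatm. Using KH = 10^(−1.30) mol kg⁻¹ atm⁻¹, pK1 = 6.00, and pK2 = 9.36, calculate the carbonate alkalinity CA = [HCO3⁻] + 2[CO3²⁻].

[CO2*] = KH · pCO2 = 10^(−1.30) × 1.24×10^4×10^-6 = 6.215×10^-4 mol/kg
α₀ = 1/(1 + K1/[H⁺] + K1K2/[H⁺]²) = 1/(1 + 10^+1.63 + 10^-0.10) = 0.02250
DIC = [CO2*]/α₀ = 6.215×10^-4 / 0.02250 = 27.63 mmol/kg
CA = (α₁ + 2α₂)·DIC = (0.9596 + 2×0.01787) × 27.63 = 27.5 mmol/kg

CA = 27.5 mmol/kg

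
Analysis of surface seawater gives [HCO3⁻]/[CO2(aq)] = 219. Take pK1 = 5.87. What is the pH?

pH = 8.21

From K1 = [H⁺][HCO3⁻]/[CO2(aq)]:  pH = pK1 + log₁₀([HCO3⁻]/[CO2(aq)])
log₁₀(219) = +2.340
pH = 5.87 + (+2.340) = 8.21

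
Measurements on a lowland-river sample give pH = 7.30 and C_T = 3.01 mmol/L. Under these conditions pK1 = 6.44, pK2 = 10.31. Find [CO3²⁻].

α₂ = 1 / (1 + [H⁺]/K2 + [H⁺]²/(K1K2)) = 1 / (1 + 10^+3.01 + 10^+2.15)
   = 1 / (1 + 1023.3 + 141.25) = 1/1165.5 = 0.0008580
[CO3²⁻] = α₂ × DIC = 0.0008580 × 3.01 = 0.00258 mmol/L = 2.58 μmol/L

[CO3²⁻] = 2.58 μmol/L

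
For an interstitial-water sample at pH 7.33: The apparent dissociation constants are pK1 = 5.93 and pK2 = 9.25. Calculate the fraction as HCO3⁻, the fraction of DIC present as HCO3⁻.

α₁ = 1 / (1 + [H⁺]/K1 + K2/[H⁺]) = 1 / (1 + 10^-1.40 + 10^-1.92)
   = 1 / (1 + 0.039811 + 0.012023) = 1/1.0518 = 0.9507

α₁ = 0.951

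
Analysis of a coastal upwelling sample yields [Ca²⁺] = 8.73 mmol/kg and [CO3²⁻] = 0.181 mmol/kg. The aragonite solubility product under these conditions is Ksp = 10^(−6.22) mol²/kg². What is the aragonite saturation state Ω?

Ksp = 10^(−6.22) = 6.026×10^-7
Ω = [Ca²⁺][CO3²⁻]/Ksp = (8.73×10^-3)(0.181×10^-3) / 6.026×10^-7 = 2.62

Ω = 2.62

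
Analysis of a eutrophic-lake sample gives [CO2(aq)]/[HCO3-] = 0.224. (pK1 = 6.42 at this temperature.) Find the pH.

From K1 = [H⁺][HCO3-]/[CO2(aq)]:  pH = pK1 − log₁₀([CO2(aq)]/[HCO3-])
log₁₀(0.224) = -0.650
pH = 6.42 − (-0.650) = 7.07

pH = 7.07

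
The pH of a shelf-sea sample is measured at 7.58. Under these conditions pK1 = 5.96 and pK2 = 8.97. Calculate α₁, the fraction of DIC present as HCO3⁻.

α₁ = 1 / (1 + [H⁺]/K1 + K2/[H⁺]) = 1 / (1 + 10^-1.62 + 10^-1.39)
   = 1 / (1 + 0.023988 + 0.040738) = 1/1.0647 = 0.9392

α₁ = 0.939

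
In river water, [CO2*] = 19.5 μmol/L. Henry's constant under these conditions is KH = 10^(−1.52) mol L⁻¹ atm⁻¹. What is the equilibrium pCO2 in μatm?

pCO2 = 646 μatm

KH = 10^(−1.52) = 3.020×10^-2 mol L⁻¹ atm⁻¹
pCO2 = [CO2*]/KH = 19.5×10^-6 / 3.020×10^-2 = 6.46×10^-4 atm = 646 μatm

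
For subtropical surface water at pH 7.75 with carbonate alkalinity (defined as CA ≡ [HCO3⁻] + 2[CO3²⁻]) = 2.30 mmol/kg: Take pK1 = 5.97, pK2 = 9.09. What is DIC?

CA = [HCO3⁻] + 2[CO3²⁻] = (α₁ + 2α₂)·DIC
At pH 7.75: [H⁺]/K1 = 10^-1.78 = 0.016596, K2/[H⁺] = 10^-1.34 = 0.045709
α₁ = 1/(1 + 0.016596 + 0.045709) = 1/1.0623 = 0.9413; α₂ = α₁·K2/[H⁺] = 0.04303
α₁ + 2α₂ = 1.0274
DIC = CA / (α₁ + 2α₂) = 2.30 / 1.0274 = 2.24 mmol/kg

DIC = 2.24 mmol/kg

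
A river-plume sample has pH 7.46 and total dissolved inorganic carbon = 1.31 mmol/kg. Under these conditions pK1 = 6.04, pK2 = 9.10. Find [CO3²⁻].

α₂ = 1 / (1 + [H⁺]/K2 + [H⁺]²/(K1K2)) = 1 / (1 + 10^+1.64 + 10^+0.22)
   = 1 / (1 + 43.652 + 1.6596) = 1/46.311 = 0.02159
[CO3²⁻] = α₂ × DIC = 0.02159 × 1.31 = 0.0283 mmol/kg

[CO3²⁻] = 0.0283 mmol/kg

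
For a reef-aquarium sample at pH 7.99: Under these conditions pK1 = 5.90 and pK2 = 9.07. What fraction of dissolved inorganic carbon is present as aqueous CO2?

α₀ = 0.00745

α₀ = 1 / (1 + K1/[H⁺] + K1K2/[H⁺]²) = 1 / (1 + 10^+2.09 + 10^+1.01)
   = 1 / (1 + 123.03 + 10.233) = 1/134.26 = 0.007448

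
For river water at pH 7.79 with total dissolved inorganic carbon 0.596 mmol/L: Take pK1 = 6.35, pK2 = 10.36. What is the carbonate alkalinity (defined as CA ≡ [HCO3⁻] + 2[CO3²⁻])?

CA = 0.577 mmol/L

CA = [HCO3⁻] + 2[CO3²⁻] = (α₁ + 2α₂)·DIC
At pH 7.79: [H⁺]/K1 = 10^-1.44 = 0.036308, K2/[H⁺] = 10^-2.57 = 0.0026915
α₁ = 1/(1 + 0.036308 + 0.0026915) = 1/1.0390 = 0.9625; α₂ = α₁·K2/[H⁺] = 0.002591
α₁ + 2α₂ = 0.9676
CA = 0.9676 × 0.596 = 0.577 mmol/L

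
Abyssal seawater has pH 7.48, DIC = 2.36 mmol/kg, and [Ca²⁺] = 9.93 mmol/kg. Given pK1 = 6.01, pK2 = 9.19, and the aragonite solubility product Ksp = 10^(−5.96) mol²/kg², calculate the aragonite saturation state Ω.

Ω = 0.396

α₂ = 1 / (1 + [H⁺]/K2 + [H⁺]²/(K1K2)) = 1 / (1 + 10^+1.71 + 10^+0.24)
   = 1 / (1 + 51.286 + 1.7378) = 1/54.024 = 0.01851
[CO3²⁻] = α₂ × DIC = 0.01851 × 2.36 = 0.04368 mmol/kg
Ksp = 10^(−5.96) = 1.096×10^-6
Ω = [Ca²⁺][CO3²⁻]/Ksp = (9.93×10^-3)(4.368×10^-5) / 1.096×10^-6 = 0.396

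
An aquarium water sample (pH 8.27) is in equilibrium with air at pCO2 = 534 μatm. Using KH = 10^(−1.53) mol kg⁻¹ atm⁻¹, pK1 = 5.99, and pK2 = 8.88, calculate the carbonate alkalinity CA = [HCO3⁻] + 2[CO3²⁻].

CA = 4.48 mmol/kg

[CO2*] = KH · pCO2 = 10^(−1.53) × 534×10^-6 = 1.576×10^-5 mol/kg
α₀ = 1/(1 + K1/[H⁺] + K1K2/[H⁺]²) = 1/(1 + 10^+2.28 + 10^+1.67) = 0.004196
DIC = [CO2*]/α₀ = 1.576×10^-5 / 0.004196 = 3.756 mmol/kg
CA = (α₁ + 2α₂)·DIC = (0.7995 + 2×0.1963) × 3.756 = 4.48 mmol/kg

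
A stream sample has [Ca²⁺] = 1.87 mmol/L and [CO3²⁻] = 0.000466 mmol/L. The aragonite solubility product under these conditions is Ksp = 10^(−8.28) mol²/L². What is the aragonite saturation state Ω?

Ksp = 10^(−8.28) = 5.248×10^-9
Ω = [Ca²⁺][CO3²⁻]/Ksp = (1.87×10^-3)(0.000466×10^-3) / 5.248×10^-9 = 0.166

Ω = 0.166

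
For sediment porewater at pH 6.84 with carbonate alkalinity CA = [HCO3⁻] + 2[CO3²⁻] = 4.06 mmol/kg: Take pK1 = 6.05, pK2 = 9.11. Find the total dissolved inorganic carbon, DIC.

DIC = 4.69 mmol/kg

CA = [HCO3⁻] + 2[CO3²⁻] = (α₁ + 2α₂)·DIC
At pH 6.84: [H⁺]/K1 = 10^-0.79 = 0.16218, K2/[H⁺] = 10^-2.27 = 0.0053703
α₁ = 1/(1 + 0.16218 + 0.0053703) = 1/1.1676 = 0.8565; α₂ = α₁·K2/[H⁺] = 0.004600
α₁ + 2α₂ = 0.8657
DIC = CA / (α₁ + 2α₂) = 4.06 / 0.8657 = 4.69 mmol/kg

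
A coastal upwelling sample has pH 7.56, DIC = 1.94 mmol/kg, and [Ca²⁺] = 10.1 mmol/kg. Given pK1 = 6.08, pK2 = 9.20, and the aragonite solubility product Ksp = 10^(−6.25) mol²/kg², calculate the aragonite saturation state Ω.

Ω = 0.756

α₂ = 1 / (1 + [H⁺]/K2 + [H⁺]²/(K1K2)) = 1 / (1 + 10^+1.64 + 10^+0.16)
   = 1 / (1 + 43.652 + 1.4454) = 1/46.097 = 0.02169
[CO3²⁻] = α₂ × DIC = 0.02169 × 1.94 = 0.04209 mmol/kg
Ksp = 10^(−6.25) = 5.623×10^-7
Ω = [Ca²⁺][CO3²⁻]/Ksp = (10.1×10^-3)(4.209×10^-5) / 5.623×10^-7 = 0.756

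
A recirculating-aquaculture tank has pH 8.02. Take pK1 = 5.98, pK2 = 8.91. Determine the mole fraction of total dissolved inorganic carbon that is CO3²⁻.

α₂ = 0.113

α₂ = 1 / (1 + [H⁺]/K2 + [H⁺]²/(K1K2)) = 1 / (1 + 10^+0.89 + 10^-1.15)
   = 1 / (1 + 7.7625 + 0.070795) = 1/8.8333 = 0.1132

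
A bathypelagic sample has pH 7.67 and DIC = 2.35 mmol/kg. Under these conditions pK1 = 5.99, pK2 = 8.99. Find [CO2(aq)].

α₀ = 1 / (1 + K1/[H⁺] + K1K2/[H⁺]²) = 1 / (1 + 10^+1.68 + 10^+0.36)
   = 1 / (1 + 47.863 + 2.2909) = 1/51.154 = 0.01955
[CO2*] = α₀ × DIC = 0.01955 × 2.35 = 0.0459 mmol/kg

[CO2*] = 0.0459 mmol/kg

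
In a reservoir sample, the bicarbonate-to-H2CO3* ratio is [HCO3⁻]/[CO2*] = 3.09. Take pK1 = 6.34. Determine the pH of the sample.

From K1 = [H⁺][HCO3⁻]/[CO2*]:  pH = pK1 + log₁₀([HCO3⁻]/[CO2*])
log₁₀(3.09) = +0.490
pH = 6.34 + (+0.490) = 6.83

pH = 6.83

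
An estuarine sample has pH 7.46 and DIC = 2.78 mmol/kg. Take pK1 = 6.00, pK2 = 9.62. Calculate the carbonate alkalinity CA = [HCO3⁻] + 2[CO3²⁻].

CA = 2.71 mmol/kg

CA = [HCO3⁻] + 2[CO3²⁻] = (α₁ + 2α₂)·DIC
At pH 7.46: [H⁺]/K1 = 10^-1.46 = 0.034674, K2/[H⁺] = 10^-2.16 = 0.0069183
α₁ = 1/(1 + 0.034674 + 0.0069183) = 1/1.0416 = 0.9601; α₂ = α₁·K2/[H⁺] = 0.006642
α₁ + 2α₂ = 0.9734
CA = 0.9734 × 2.78 = 2.71 mmol/kg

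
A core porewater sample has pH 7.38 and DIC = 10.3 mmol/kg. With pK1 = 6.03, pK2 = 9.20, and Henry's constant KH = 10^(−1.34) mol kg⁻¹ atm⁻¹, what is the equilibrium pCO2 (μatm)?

α₀ = 1 / (1 + K1/[H⁺] + K1K2/[H⁺]²) = 1 / (1 + 10^+1.35 + 10^-0.47)
   = 1 / (1 + 22.387 + 0.33884) = 1/23.726 = 0.04215
[CO2*] = α₀ × DIC = 0.04215 × 10.3 = 0.4341 mmol/kg
pCO2 = [CO2*]/KH = 4.341×10^-4 / 4.571×10^-2 = 9500 μatm

pCO2 = 9500 μatm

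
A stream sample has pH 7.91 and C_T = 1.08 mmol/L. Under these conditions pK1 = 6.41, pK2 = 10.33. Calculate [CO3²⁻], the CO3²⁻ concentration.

α₂ = 1 / (1 + [H⁺]/K2 + [H⁺]²/(K1K2)) = 1 / (1 + 10^+2.42 + 10^+0.92)
   = 1 / (1 + 263.03 + 8.3176) = 1/272.34 = 0.003672
[CO3²⁻] = α₂ × DIC = 0.003672 × 1.08 = 0.00397 mmol/L = 3.97 μmol/L

[CO3²⁻] = 3.97 μmol/L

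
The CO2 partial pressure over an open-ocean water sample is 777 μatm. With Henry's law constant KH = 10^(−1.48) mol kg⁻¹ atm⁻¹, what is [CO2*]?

[CO2*] = 25.7 μmol/kg

KH = 10^(−1.48) = 3.311×10^-2 mol kg⁻¹ atm⁻¹
[CO2*] = KH · pCO2 = 3.311×10^-2 × 777×10^-6 atm = 2.57×10^-5 mol/kg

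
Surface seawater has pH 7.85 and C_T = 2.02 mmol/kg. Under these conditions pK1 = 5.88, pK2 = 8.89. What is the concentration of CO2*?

α₀ = 1 / (1 + K1/[H⁺] + K1K2/[H⁺]²) = 1 / (1 + 10^+1.97 + 10^+0.93)
   = 1 / (1 + 93.325 + 8.5114) = 1/102.84 = 0.009724
[CO2*] = α₀ × DIC = 0.009724 × 2.02 = 0.0196 mmol/kg = 19.6 μmol/kg

[CO2*] = 19.6 μmol/kg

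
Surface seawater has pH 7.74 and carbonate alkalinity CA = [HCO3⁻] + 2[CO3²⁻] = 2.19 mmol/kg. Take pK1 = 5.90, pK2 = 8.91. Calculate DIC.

CA = [HCO3⁻] + 2[CO3²⁻] = (α₁ + 2α₂)·DIC
At pH 7.74: [H⁺]/K1 = 10^-1.84 = 0.014454, K2/[H⁺] = 10^-1.17 = 0.067608
α₁ = 1/(1 + 0.014454 + 0.067608) = 1/1.0821 = 0.9242; α₂ = α₁·K2/[H⁺] = 0.06248
α₁ + 2α₂ = 1.0491
DIC = CA / (α₁ + 2α₂) = 2.19 / 1.0491 = 2.09 mmol/kg

DIC = 2.09 mmol/kg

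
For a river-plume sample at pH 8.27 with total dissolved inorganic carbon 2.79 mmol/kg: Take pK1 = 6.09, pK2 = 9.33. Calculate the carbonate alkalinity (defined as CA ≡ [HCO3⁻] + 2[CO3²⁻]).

CA = 3.00 mmol/kg

CA = [HCO3⁻] + 2[CO3²⁻] = (α₁ + 2α₂)·DIC
At pH 8.27: [H⁺]/K1 = 10^-2.18 = 0.0066069, K2/[H⁺] = 10^-1.06 = 0.087096
α₁ = 1/(1 + 0.0066069 + 0.087096) = 1/1.0937 = 0.9143; α₂ = α₁·K2/[H⁺] = 0.07963
α₁ + 2α₂ = 1.0736
CA = 1.0736 × 2.79 = 3.00 mmol/kg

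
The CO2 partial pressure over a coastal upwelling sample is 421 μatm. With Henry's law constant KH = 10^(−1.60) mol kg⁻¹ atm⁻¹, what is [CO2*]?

KH = 10^(−1.60) = 2.512×10^-2 mol kg⁻¹ atm⁻¹
[CO2*] = KH · pCO2 = 2.512×10^-2 × 421×10^-6 atm = 1.06×10^-5 mol/kg

[CO2*] = 10.6 μmol/kg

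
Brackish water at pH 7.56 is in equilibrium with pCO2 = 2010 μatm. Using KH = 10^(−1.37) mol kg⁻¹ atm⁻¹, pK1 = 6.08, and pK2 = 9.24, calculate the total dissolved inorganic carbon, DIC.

DIC = 2.73 mmol/kg

[CO2*] = KH · pCO2 = 10^(−1.37) × 2010×10^-6 = 8.574×10^-5 mol/kg
α₀ = 1/(1 + K1/[H⁺] + K1K2/[H⁺]²) = 1/(1 + 10^+1.48 + 10^-0.20) = 0.03142
DIC = [CO2*]/α₀ = 8.574×10^-5 / 0.03142 = 2.73 mmol/kg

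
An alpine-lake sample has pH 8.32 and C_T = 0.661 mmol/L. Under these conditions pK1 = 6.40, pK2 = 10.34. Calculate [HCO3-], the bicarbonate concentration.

[HCO3⁻] = 0.647 mmol/L

α₁ = 1 / (1 + [H⁺]/K1 + K2/[H⁺]) = 1 / (1 + 10^-1.92 + 10^-2.02)
   = 1 / (1 + 0.012023 + 0.0095499) = 1/1.0216 = 0.9789
[HCO3⁻] = α₁ × DIC = 0.9789 × 0.661 = 0.647 mmol/L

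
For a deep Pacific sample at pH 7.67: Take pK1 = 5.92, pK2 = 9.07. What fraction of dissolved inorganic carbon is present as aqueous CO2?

α₀ = 1 / (1 + K1/[H⁺] + K1K2/[H⁺]²) = 1 / (1 + 10^+1.75 + 10^+0.35)
   = 1 / (1 + 56.234 + 2.2387) = 1/59.473 = 0.01681

α₀ = 0.0168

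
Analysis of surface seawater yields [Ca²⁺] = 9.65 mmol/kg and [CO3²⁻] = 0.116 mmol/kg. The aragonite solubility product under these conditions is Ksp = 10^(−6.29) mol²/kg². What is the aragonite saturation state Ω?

Ksp = 10^(−6.29) = 5.129×10^-7
Ω = [Ca²⁺][CO3²⁻]/Ksp = (9.65×10^-3)(0.116×10^-3) / 5.129×10^-7 = 2.18

Ω = 2.18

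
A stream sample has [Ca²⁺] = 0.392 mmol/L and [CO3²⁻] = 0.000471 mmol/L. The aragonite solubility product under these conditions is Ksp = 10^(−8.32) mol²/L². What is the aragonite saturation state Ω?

Ksp = 10^(−8.32) = 4.786×10^-9
Ω = [Ca²⁺][CO3²⁻]/Ksp = (0.392×10^-3)(0.000471×10^-3) / 4.786×10^-9 = 0.0386

Ω = 0.0386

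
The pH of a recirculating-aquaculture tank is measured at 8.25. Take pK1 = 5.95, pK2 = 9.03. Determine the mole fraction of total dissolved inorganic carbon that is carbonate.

α₂ = 1 / (1 + [H⁺]/K2 + [H⁺]²/(K1K2)) = 1 / (1 + 10^+0.78 + 10^-1.52)
   = 1 / (1 + 6.0256 + 0.030200) = 1/7.0558 = 0.1417

α₂ = 0.142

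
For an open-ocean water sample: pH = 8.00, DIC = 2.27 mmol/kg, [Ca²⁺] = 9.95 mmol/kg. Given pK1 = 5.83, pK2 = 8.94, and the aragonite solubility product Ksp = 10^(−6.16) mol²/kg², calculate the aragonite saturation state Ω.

Ω = 3.34

α₂ = 1 / (1 + [H⁺]/K2 + [H⁺]²/(K1K2)) = 1 / (1 + 10^+0.94 + 10^-1.23)
   = 1 / (1 + 8.7096 + 0.058884) = 1/9.7685 = 0.1024
[CO3²⁻] = α₂ × DIC = 0.1024 × 2.27 = 0.2324 mmol/kg
Ksp = 10^(−6.16) = 6.918×10^-7
Ω = [Ca²⁺][CO3²⁻]/Ksp = (9.95×10^-3)(2.324×10^-4) / 6.918×10^-7 = 3.34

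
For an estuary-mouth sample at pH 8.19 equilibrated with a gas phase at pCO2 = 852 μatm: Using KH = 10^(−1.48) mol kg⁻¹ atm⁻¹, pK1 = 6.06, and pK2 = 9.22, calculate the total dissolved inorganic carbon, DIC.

[CO2*] = KH · pCO2 = 10^(−1.48) × 852×10^-6 = 2.821×10^-5 mol/kg
α₀ = 1/(1 + K1/[H⁺] + K1K2/[H⁺]²) = 1/(1 + 10^+2.13 + 10^+1.10) = 0.006735
DIC = [CO2*]/α₀ = 2.821×10^-5 / 0.006735 = 4.19 mmol/kg

DIC = 4.19 mmol/kg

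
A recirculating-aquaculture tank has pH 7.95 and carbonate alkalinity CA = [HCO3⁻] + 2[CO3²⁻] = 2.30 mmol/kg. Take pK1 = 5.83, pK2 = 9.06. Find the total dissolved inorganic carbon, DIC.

DIC = 2.16 mmol/kg

CA = [HCO3⁻] + 2[CO3²⁻] = (α₁ + 2α₂)·DIC
At pH 7.95: [H⁺]/K1 = 10^-2.12 = 0.0075858, K2/[H⁺] = 10^-1.11 = 0.077625
α₁ = 1/(1 + 0.0075858 + 0.077625) = 1/1.0852 = 0.9215; α₂ = α₁·K2/[H⁺] = 0.07153
α₁ + 2α₂ = 1.0645
DIC = CA / (α₁ + 2α₂) = 2.30 / 1.0645 = 2.16 mmol/kg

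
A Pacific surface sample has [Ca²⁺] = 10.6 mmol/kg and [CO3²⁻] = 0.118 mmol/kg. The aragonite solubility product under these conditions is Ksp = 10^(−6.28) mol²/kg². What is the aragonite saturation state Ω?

Ksp = 10^(−6.28) = 5.248×10^-7
Ω = [Ca²⁺][CO3²⁻]/Ksp = (10.6×10^-3)(0.118×10^-3) / 5.248×10^-7 = 2.38

Ω = 2.38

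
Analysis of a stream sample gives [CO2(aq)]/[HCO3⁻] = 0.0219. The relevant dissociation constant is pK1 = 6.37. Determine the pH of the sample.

From K1 = [H⁺][HCO3⁻]/[CO2(aq)]:  pH = pK1 − log₁₀([CO2(aq)]/[HCO3⁻])
log₁₀(0.0219) = -1.660
pH = 6.37 − (-1.660) = 8.03

pH = 8.03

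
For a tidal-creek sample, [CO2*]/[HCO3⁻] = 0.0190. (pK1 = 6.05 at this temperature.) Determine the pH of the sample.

From K1 = [H⁺][HCO3⁻]/[CO2*]:  pH = pK1 − log₁₀([CO2*]/[HCO3⁻])
log₁₀(0.0190) = -1.721
pH = 6.05 − (-1.721) = 7.77

pH = 7.77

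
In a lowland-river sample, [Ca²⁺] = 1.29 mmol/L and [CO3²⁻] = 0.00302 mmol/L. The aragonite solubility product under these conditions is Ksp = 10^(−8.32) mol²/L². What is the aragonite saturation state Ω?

Ω = 0.814

Ksp = 10^(−8.32) = 4.786×10^-9
Ω = [Ca²⁺][CO3²⁻]/Ksp = (1.29×10^-3)(0.00302×10^-3) / 4.786×10^-9 = 0.814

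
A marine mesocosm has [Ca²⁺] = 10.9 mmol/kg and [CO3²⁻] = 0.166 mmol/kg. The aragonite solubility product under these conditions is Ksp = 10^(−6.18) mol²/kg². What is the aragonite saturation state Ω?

Ω = 2.74

Ksp = 10^(−6.18) = 6.607×10^-7
Ω = [Ca²⁺][CO3²⁻]/Ksp = (10.9×10^-3)(0.166×10^-3) / 6.607×10^-7 = 2.74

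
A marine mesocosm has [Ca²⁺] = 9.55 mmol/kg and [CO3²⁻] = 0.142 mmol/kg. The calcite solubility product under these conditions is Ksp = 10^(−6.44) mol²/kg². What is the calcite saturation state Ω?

Ksp = 10^(−6.44) = 3.631×10^-7
Ω = [Ca²⁺][CO3²⁻]/Ksp = (9.55×10^-3)(0.142×10^-3) / 3.631×10^-7 = 3.74

Ω = 3.74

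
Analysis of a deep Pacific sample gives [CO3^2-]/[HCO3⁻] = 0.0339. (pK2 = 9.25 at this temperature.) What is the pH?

From K2 = [H⁺][CO3^2-]/[HCO3⁻]:  pH = pK2 + log₁₀([CO3^2-]/[HCO3⁻])
log₁₀(0.0339) = -1.470
pH = 9.25 + (-1.470) = 7.78

pH = 7.78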